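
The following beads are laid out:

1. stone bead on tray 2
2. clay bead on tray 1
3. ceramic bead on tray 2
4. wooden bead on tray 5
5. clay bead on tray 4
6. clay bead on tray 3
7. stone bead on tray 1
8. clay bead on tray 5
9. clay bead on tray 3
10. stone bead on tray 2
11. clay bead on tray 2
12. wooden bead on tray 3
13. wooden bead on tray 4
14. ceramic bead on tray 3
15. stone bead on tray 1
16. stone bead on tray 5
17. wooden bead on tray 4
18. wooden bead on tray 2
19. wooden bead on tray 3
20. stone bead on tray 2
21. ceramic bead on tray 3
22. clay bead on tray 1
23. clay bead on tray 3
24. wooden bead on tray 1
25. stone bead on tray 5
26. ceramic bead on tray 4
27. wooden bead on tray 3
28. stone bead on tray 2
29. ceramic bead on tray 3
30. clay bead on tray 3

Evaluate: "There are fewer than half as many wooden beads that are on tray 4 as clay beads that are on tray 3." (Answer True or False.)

False

|wooden beads on tray 4| = 2.
|clay beads on tray 3| = 4.
The claim requires 2 × 2 = 4 < 4, which does not hold.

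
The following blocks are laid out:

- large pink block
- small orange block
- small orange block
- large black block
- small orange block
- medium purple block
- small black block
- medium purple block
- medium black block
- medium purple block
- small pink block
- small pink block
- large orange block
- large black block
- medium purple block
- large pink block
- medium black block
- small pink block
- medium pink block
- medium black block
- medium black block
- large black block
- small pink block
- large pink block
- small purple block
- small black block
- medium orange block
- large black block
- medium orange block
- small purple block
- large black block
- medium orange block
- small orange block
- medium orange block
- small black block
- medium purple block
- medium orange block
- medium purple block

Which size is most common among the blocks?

Counts by size: medium 16, small 13, large 9.
The maximum is 16, held uniquely by medium.

medium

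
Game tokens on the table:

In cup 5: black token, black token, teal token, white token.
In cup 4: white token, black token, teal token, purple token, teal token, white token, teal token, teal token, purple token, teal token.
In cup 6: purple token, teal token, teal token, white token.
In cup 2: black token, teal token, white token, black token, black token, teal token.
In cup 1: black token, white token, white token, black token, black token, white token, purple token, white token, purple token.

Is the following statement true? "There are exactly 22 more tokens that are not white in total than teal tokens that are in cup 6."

There are 24 tokens that are not white.
There are 2 teal tokens in cup 6.
The claim requires 24 − 2 (= 22) to equal 22, which holds.

True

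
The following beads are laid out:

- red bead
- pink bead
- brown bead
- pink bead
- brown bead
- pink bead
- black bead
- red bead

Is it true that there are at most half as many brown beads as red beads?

|brown beads| = 2.
|red beads| = 2.
The claim requires 2 × 2 = 4 ≤ 2, which does not hold.

False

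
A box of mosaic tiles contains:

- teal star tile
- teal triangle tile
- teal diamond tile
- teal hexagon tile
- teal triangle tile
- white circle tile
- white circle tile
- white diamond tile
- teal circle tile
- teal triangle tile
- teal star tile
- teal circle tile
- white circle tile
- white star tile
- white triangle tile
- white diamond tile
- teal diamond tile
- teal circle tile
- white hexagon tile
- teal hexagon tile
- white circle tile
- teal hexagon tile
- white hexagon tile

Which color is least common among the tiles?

white

Counts by color: teal 13, white 10.
The minimum is 10, held uniquely by white.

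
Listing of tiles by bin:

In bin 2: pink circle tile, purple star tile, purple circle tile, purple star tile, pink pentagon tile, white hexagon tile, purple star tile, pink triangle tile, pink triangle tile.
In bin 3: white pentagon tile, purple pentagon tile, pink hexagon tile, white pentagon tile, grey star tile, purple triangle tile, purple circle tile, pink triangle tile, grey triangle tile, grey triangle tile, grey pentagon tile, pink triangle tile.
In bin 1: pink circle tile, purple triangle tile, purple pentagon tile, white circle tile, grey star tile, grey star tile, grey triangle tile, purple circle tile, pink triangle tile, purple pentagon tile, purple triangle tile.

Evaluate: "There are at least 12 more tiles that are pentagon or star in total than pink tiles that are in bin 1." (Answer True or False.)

False

There are 13 tiles that are pentagon or star.
There are 2 pink tiles in bin 1.
The claim requires 13 − 2 = 11 ≥ 12, which does not hold.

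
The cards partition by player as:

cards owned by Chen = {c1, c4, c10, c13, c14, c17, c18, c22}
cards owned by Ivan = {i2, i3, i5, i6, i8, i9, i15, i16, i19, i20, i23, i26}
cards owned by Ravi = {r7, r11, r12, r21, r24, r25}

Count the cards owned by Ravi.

6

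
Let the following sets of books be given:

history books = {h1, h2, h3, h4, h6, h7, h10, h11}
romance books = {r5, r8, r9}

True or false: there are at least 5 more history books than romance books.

There are 8 history books.
There are 3 romance books.
The claim requires 8 − 3 = 5 ≥ 5, which holds.

True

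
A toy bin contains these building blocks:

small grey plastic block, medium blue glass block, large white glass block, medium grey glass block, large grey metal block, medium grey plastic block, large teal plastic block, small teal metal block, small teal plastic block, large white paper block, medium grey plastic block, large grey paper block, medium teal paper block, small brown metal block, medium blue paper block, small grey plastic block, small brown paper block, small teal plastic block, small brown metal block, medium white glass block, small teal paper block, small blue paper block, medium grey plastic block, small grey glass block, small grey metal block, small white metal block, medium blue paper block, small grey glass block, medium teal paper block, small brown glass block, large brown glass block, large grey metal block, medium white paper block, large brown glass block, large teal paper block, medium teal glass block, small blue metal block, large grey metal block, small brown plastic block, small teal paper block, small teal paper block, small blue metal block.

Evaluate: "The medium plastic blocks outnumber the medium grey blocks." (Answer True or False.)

|medium plastic blocks| = 3.
|medium grey blocks| = 4.
The claim requires 3 > 4, which does not hold.

False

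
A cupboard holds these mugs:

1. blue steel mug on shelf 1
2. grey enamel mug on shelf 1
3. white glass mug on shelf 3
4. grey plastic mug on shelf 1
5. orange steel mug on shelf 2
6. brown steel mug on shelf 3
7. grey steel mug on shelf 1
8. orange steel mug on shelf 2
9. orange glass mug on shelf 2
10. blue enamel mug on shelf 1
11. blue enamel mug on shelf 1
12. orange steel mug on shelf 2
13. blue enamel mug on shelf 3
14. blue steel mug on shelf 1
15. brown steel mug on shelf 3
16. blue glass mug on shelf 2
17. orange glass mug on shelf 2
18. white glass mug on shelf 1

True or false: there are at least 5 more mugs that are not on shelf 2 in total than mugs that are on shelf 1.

False

mugs that are not on shelf 2: 12.
mugs on shelf 1: 8.
The claim requires 12 − 8 = 4 ≥ 5, which does not hold.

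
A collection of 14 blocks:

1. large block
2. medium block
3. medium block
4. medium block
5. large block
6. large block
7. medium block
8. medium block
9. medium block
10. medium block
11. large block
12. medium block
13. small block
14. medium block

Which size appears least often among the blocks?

small

Counts by size: medium 9, large 4, small 1.
The minimum is 1, held uniquely by small.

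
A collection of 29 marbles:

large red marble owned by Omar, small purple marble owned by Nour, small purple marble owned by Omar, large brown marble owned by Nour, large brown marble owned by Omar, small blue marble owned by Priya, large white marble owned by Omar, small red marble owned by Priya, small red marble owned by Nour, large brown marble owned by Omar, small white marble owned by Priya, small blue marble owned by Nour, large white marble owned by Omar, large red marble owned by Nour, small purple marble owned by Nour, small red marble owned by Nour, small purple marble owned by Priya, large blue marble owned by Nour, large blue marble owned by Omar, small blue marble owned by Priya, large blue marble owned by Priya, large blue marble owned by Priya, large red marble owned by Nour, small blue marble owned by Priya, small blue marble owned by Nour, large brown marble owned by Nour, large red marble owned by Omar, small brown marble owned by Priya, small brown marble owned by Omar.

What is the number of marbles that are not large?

Total marbles: 29; with the excluded value: 14; remaining 29 − 14 = 15.

15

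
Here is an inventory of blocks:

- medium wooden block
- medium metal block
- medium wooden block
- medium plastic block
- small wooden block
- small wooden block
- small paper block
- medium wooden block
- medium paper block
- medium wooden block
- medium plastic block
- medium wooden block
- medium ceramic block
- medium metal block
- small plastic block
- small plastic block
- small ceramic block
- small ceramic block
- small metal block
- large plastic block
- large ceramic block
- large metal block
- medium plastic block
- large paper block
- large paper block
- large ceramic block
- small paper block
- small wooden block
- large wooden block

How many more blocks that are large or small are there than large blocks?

10

blocks that are large or small: 17.
large blocks: 7.
17 − 7 = 10.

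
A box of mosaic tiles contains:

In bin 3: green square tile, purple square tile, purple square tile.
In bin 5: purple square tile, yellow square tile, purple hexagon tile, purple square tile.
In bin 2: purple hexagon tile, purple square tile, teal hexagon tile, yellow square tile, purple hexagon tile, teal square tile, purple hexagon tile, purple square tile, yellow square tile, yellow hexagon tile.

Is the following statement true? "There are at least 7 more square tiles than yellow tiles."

True

|square tiles| = 11.
|yellow tiles| = 4.
The claim requires 11 − 4 = 7 ≥ 7, which holds.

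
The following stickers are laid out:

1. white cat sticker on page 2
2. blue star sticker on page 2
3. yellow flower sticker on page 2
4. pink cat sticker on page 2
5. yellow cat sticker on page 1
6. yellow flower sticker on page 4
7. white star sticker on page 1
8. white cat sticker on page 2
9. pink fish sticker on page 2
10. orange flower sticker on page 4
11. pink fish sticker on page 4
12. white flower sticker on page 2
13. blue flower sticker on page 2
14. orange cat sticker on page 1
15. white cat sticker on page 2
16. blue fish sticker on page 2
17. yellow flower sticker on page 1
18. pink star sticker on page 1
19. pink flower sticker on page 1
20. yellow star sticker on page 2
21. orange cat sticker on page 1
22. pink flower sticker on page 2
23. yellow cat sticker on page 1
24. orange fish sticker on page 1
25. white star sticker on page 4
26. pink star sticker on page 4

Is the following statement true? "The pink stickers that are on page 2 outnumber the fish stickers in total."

False

There are 3 pink stickers on page 2.
There are 4 fish stickers.
The claim requires 3 > 4, which does not hold.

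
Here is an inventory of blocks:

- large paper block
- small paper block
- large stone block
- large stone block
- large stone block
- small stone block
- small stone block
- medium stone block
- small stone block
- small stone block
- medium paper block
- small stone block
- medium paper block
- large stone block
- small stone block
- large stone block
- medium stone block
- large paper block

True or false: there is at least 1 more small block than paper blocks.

True

|small blocks| = 7.
|paper blocks| = 5.
The claim requires 7 − 5 = 2 ≥ 1, which holds.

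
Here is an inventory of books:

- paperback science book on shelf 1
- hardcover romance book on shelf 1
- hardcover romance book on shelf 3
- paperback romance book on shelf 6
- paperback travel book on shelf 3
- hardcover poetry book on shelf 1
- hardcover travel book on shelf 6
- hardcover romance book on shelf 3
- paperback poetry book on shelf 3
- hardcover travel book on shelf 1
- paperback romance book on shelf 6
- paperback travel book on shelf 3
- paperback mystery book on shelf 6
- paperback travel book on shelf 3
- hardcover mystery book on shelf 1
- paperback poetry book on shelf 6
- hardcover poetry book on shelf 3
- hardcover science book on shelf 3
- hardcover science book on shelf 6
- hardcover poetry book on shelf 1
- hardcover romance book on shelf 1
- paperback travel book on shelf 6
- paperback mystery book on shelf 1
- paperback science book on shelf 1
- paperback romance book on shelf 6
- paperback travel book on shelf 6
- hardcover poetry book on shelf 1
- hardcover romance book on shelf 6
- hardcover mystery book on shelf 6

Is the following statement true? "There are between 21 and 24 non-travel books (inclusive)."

There are 22 non-travel books.
The claim requires 21 ≤ 22 ≤ 24, which holds.

True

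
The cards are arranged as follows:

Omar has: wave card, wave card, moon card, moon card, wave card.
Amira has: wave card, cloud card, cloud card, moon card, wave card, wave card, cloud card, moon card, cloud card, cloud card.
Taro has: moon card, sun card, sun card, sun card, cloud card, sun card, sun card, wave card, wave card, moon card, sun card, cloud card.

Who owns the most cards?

Counts by player: Taro→12, Amira→10, Omar→5.
The maximum is 12, held uniquely by Taro.

Taro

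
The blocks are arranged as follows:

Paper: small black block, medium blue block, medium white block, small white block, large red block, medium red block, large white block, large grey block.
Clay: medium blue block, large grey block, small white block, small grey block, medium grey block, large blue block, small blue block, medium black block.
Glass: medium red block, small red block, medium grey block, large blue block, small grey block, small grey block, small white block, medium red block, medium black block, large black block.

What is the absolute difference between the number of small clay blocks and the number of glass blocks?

7

small clay blocks: 3. glass blocks: 10.
|3 − 10| = 10 − 3 = 7.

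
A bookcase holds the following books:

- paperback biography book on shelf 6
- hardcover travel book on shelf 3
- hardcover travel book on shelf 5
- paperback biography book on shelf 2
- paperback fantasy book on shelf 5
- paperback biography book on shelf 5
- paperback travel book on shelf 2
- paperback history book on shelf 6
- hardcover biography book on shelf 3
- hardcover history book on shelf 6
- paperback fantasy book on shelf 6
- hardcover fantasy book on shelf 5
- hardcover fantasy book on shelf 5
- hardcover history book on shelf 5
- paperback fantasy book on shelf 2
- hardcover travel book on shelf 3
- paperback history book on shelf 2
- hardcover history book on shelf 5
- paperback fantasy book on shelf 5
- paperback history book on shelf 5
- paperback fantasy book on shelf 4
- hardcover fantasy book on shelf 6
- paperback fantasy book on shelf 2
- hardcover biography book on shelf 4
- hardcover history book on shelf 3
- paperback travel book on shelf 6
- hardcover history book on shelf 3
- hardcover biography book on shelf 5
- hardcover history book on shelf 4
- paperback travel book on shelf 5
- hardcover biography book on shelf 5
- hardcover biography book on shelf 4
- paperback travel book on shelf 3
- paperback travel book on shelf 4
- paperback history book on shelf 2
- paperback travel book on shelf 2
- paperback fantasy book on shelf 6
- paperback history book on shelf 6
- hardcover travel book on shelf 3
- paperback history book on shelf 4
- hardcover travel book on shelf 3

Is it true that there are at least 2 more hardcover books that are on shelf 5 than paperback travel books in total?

There are 7 hardcover books on shelf 5.
There are 6 paperback travel books.
The claim requires 7 − 6 = 1 ≥ 2, which does not hold.

False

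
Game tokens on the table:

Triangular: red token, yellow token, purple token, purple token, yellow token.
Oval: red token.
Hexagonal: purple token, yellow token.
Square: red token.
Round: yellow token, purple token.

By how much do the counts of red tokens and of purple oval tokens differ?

red tokens: 3. purple oval tokens: 0.
|3 − 0| = 3 − 0 = 3.

3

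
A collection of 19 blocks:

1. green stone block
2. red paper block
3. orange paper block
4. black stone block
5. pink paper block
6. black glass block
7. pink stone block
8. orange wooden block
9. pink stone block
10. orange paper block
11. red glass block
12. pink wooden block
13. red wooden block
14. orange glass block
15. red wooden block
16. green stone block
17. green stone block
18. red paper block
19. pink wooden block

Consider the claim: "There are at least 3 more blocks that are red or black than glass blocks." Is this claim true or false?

True

There are 7 blocks that are red or black.
There are 3 glass blocks.
The claim requires 7 − 3 = 4 ≥ 3, which holds.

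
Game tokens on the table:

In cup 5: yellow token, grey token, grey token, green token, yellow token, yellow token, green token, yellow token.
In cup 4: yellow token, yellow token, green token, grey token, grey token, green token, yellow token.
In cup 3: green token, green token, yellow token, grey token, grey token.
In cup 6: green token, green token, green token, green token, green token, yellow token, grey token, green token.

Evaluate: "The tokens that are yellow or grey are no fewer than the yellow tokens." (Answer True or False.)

True

There are 16 tokens that are yellow or grey.
There are 9 yellow tokens.
The claim requires 16 ≥ 9, which holds.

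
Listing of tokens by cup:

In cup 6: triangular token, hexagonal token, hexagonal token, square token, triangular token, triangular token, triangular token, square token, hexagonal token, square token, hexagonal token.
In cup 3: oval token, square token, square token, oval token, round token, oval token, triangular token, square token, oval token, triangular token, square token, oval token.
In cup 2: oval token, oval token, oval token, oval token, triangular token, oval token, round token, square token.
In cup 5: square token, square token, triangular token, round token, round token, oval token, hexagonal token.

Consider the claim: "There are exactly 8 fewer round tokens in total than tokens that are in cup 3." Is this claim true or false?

|round tokens| = 4.
|tokens in cup 3| = 12.
The claim requires 12 − 4 (= 8) to equal 8, which holds.

True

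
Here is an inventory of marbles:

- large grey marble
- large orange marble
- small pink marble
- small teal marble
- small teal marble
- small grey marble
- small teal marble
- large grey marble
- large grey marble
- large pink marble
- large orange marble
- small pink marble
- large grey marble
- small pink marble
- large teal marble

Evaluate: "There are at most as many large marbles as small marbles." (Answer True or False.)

large marbles: 8.
small marbles: 7.
The claim requires 8 ≤ 7, which does not hold.

False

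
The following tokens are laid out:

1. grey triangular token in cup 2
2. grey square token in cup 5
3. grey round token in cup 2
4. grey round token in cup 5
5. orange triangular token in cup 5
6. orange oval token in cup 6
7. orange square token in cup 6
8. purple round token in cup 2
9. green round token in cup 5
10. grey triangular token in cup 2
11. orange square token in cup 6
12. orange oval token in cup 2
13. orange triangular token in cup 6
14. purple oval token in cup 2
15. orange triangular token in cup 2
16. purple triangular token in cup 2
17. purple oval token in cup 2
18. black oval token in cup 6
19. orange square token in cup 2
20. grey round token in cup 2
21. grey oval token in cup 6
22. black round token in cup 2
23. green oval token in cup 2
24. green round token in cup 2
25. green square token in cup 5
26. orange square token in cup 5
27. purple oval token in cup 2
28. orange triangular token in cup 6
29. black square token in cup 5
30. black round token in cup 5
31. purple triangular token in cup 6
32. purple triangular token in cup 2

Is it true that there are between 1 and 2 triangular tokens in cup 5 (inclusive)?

triangular tokens in cup 5: 1.
The claim requires 1 ≤ 1 ≤ 2, which holds.

True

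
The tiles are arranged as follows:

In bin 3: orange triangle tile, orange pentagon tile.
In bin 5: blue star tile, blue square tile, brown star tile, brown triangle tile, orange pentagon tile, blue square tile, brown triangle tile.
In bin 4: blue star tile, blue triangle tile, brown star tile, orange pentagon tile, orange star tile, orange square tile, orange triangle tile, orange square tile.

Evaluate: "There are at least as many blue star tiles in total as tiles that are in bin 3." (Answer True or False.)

There are 2 blue star tiles.
There are 2 tiles in bin 3.
The claim requires 2 ≥ 2, which holds.

True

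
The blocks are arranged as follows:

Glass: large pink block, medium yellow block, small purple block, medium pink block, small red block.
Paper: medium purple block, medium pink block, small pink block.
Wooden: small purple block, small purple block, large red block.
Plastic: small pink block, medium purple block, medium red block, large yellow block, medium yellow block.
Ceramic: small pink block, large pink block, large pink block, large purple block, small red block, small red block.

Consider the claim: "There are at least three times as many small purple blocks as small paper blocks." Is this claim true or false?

True

There are 3 small purple blocks.
There is 1 small paper block.
The claim requires 3 ≥ 3 × 1 = 3, which holds.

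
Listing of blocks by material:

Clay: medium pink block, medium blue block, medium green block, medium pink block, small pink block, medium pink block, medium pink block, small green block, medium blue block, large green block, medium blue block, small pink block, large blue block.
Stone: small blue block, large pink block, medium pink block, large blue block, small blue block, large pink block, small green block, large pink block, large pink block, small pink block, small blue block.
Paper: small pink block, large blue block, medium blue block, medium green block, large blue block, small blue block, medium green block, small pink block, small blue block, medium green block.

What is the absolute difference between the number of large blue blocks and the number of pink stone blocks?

large blue blocks: 4. pink stone blocks: 6.
|4 − 6| = 6 − 4 = 2.

2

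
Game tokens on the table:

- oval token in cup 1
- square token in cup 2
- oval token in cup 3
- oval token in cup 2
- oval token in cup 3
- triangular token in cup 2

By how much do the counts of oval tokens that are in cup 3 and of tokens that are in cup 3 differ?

0

oval tokens in cup 3: 2. tokens in cup 3: 2.
|2 − 2| = 2 − 2 = 0.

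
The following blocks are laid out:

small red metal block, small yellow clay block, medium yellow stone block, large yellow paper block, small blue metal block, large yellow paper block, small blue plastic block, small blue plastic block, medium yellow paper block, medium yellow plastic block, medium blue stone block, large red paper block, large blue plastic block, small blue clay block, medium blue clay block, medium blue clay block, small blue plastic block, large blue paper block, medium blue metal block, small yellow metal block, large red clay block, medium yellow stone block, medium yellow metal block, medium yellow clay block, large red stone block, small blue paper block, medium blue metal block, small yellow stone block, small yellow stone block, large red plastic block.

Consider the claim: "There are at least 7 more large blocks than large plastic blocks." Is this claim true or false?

|large blocks| = 8.
|large plastic blocks| = 2.
The claim requires 8 − 2 = 6 ≥ 7, which does not hold.

False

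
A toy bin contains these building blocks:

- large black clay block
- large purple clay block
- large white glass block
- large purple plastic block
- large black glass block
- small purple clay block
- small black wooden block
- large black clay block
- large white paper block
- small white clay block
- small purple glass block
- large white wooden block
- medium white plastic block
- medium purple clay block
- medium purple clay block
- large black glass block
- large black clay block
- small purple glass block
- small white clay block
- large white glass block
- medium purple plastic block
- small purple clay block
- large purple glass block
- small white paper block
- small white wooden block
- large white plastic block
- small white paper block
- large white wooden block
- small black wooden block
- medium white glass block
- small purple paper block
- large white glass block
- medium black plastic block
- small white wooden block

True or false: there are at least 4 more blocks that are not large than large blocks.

True

blocks that are not large: 19.
large blocks: 15.
The claim requires 19 − 15 = 4 ≥ 4, which holds.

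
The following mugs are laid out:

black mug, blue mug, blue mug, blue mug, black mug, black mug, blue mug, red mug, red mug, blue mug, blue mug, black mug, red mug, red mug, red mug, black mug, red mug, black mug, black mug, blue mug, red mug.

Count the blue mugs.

7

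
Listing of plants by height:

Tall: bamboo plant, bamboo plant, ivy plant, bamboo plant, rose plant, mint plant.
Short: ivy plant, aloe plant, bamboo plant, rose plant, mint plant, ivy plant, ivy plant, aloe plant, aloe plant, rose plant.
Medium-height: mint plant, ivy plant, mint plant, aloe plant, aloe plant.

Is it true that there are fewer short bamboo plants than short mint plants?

|short bamboo plants| = 1.
|short mint plants| = 1.
The claim requires 1 < 1, which does not hold.

False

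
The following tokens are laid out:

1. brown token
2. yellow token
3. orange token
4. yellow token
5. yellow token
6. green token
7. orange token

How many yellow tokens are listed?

3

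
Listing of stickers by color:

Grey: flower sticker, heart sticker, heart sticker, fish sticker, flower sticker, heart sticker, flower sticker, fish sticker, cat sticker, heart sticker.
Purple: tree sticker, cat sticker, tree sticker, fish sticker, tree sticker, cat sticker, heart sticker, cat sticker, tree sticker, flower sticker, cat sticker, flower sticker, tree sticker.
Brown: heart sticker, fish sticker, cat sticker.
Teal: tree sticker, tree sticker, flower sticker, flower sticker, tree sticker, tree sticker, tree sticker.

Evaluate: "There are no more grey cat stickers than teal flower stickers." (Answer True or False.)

True

There is 1 grey cat sticker.
There are 2 teal flower stickers.
The claim requires 1 ≤ 2, which holds.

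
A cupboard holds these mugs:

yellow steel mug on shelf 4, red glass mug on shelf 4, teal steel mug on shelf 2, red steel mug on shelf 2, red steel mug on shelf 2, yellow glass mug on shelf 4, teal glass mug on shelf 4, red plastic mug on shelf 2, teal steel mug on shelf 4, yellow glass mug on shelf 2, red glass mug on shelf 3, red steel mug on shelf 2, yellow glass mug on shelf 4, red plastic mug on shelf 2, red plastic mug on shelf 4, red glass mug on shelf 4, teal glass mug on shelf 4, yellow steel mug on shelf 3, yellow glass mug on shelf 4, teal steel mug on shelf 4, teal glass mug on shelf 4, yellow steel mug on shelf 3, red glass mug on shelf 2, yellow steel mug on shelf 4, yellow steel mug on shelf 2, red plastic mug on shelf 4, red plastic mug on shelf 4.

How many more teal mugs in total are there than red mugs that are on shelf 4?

1

teal mugs: 6.
red mugs on shelf 4: 5.
6 − 5 = 1.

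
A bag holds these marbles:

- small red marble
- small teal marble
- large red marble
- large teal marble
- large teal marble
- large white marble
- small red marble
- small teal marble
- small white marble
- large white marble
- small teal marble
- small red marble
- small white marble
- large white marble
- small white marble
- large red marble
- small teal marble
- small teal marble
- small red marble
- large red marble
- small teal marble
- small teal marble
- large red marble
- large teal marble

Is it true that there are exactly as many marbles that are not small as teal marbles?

True

There are 10 marbles that are not small.
There are 10 teal marbles.
The claim requires 10 = 10, which holds.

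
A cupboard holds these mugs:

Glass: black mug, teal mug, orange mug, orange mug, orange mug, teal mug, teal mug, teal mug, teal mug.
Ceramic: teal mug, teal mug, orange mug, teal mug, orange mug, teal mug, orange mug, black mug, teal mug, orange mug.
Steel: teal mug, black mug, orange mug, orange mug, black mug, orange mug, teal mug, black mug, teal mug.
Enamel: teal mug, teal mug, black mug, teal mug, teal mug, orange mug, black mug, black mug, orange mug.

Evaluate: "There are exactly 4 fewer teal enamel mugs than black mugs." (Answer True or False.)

There are 4 teal enamel mugs.
There are 8 black mugs.
The claim requires 8 − 4 (= 4) to equal 4, which holds.

True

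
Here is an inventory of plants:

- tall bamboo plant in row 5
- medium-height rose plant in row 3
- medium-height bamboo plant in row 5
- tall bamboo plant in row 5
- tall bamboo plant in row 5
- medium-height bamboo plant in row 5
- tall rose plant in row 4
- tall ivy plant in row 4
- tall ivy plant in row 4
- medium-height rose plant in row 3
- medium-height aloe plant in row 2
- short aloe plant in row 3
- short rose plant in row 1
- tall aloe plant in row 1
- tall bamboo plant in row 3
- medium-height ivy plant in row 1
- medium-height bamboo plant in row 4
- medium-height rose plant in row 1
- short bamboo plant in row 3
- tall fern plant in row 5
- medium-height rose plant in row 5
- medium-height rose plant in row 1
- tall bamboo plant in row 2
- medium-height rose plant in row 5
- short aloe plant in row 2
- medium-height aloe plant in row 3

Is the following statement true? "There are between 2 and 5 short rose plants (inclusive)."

False

There is 1 short rose plant.
The claim requires 2 ≤ 1 ≤ 5, which does not hold.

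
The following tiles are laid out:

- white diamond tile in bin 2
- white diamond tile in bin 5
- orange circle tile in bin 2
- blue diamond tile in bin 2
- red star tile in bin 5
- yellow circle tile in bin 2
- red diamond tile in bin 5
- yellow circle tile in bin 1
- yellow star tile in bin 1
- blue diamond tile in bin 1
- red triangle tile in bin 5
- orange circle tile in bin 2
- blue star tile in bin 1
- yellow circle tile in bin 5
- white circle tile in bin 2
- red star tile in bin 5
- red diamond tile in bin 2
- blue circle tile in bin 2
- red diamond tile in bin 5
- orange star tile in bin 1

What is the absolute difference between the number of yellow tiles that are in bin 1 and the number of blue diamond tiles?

0

yellow tiles in bin 1: 2. blue diamond tiles: 2.
|2 − 2| = 2 − 2 = 0.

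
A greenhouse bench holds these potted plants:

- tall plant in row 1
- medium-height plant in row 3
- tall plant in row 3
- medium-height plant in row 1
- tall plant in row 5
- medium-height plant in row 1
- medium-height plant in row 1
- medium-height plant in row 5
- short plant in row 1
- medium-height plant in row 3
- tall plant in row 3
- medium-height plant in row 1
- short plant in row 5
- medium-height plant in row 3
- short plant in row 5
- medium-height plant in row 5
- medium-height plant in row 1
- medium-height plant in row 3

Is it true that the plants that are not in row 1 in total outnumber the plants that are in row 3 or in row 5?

|plants that are not in row 1| = 11.
|plants in row 3 or in row 5| = 11.
The claim requires 11 > 11, which does not hold.

False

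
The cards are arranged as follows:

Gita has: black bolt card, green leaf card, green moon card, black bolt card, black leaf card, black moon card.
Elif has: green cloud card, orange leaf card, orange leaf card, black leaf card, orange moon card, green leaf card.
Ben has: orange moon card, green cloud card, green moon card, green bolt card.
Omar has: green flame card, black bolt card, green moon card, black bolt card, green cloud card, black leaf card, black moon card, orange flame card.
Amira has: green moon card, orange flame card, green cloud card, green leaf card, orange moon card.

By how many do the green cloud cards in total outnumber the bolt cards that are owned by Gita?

2

green cloud cards: 4.
bolt cards owned by Gita: 2.
4 − 2 = 2.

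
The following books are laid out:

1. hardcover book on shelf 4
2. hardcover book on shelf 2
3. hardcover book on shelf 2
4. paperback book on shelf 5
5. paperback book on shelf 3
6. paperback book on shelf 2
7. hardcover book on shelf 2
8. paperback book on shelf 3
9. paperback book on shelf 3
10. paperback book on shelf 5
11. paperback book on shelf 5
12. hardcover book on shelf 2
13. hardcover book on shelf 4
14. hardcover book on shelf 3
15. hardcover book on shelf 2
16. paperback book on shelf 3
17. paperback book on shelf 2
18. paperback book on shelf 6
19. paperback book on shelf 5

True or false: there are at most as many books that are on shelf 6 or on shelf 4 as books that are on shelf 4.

|books on shelf 6 or on shelf 4| = 3.
|books on shelf 4| = 2.
The claim requires 3 ≤ 2, which does not hold.

False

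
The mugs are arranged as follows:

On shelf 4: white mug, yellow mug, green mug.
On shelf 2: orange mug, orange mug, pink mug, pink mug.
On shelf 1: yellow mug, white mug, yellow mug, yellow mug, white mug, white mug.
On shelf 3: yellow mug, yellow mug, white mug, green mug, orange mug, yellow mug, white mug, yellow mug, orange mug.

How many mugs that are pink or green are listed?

4

green: 2; pink: 2; together 2 + 2 = 4.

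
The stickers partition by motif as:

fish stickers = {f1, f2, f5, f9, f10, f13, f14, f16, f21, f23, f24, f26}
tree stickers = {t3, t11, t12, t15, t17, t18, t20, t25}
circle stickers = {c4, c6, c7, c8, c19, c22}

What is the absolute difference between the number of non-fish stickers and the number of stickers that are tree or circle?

non-fish stickers: 14. stickers that are tree or circle: 14.
|14 − 14| = 14 − 14 = 0.

0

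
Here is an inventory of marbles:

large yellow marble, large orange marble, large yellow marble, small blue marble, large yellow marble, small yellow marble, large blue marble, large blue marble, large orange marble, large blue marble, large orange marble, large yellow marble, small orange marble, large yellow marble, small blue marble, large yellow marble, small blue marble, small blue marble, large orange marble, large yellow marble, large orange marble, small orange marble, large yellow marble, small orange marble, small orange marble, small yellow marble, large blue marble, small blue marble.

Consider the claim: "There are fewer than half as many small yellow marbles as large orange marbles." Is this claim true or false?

There are 2 small yellow marbles.
There are 5 large orange marbles.
The claim requires 2 × 2 = 4 < 5, which holds.

True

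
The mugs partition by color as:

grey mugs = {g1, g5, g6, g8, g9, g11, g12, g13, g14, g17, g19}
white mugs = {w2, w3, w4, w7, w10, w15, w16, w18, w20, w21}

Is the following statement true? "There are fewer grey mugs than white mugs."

False

|grey mugs| = 11.
|white mugs| = 10.
The claim requires 11 < 10, which does not hold.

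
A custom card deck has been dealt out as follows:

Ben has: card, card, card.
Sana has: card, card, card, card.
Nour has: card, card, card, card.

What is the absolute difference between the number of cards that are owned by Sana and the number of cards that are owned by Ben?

cards owned by Sana: 4. cards owned by Ben: 3.
|4 − 3| = 4 − 3 = 1.

1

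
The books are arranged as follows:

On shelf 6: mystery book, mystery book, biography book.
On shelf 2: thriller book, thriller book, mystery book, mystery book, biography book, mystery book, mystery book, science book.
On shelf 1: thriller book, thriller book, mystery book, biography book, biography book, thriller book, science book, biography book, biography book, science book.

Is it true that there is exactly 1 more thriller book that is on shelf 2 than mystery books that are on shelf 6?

False

thriller books on shelf 2: 2.
mystery books on shelf 6: 2.
The claim requires 2 − 2 (= 0) to equal 1, which does not hold.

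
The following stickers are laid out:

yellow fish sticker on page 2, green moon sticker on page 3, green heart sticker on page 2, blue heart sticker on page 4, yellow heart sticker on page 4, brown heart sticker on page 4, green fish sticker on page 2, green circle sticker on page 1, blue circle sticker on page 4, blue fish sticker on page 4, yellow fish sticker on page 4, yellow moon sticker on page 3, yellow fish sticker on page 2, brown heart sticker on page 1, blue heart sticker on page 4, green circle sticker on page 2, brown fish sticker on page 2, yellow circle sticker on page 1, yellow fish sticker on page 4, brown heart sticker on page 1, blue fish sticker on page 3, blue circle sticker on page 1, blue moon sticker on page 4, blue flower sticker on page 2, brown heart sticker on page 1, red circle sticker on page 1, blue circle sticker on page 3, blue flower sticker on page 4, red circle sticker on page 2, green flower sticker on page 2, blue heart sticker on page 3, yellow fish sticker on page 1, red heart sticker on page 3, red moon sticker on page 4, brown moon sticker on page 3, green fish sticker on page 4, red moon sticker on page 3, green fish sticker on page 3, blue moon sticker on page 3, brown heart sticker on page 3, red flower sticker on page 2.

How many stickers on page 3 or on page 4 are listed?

23

on page 3: 11; on page 4: 12; together 11 + 12 = 23.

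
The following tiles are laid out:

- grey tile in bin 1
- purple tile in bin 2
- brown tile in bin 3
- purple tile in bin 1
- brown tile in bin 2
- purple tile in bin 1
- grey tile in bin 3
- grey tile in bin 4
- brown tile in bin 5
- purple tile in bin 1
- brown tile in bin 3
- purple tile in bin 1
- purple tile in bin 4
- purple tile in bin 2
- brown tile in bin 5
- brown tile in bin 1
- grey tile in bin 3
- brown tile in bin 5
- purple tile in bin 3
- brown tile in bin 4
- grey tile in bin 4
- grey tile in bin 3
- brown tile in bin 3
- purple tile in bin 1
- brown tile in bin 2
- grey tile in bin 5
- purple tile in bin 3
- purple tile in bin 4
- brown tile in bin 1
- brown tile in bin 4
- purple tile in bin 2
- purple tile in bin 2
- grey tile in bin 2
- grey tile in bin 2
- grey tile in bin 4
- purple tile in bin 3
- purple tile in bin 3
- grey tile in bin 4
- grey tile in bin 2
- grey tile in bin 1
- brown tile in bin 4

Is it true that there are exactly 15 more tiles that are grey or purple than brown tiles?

There are 28 tiles that are grey or purple.
There are 13 brown tiles.
The claim requires 28 − 13 (= 15) to equal 15, which holds.

True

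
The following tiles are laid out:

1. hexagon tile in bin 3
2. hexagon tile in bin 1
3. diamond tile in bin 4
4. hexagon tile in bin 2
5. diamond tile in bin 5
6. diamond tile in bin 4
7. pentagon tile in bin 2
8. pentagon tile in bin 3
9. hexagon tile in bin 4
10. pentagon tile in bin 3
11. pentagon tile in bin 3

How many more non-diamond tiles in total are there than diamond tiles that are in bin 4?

6

non-diamond tiles: 8.
diamond tiles in bin 4: 2.
8 − 2 = 6.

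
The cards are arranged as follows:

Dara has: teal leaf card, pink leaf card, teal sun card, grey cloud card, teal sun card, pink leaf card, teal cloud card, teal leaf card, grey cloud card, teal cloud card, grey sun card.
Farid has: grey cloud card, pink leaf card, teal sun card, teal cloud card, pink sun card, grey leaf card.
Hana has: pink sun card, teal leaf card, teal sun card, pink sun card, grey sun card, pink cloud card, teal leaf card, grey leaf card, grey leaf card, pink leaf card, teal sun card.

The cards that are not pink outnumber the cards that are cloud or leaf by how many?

cards that are not pink: 20.
cards that are cloud or leaf: 18.
20 − 18 = 2.

2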